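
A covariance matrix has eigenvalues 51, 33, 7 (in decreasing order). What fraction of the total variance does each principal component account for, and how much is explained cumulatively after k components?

Step 1 — total variance = trace(Sigma) = Σ λ_i = 51 + 33 + 7 = 91.

Step 2 — fraction explained by component i = λ_i / Σ λ:
  PC1: 51/91 = 0.5604
  PC2: 33/91 = 0.3626
  PC3: 7/91 = 0.0769

Step 3 — cumulative fraction after k components = (λ_1 + ... + λ_k) / Σ λ:
  k = 1: 51/91 = 0.5604
  k = 2: (51 + 33)/91 = 84/91 = 0.9231
  k = 3: (51 + 33 + 7)/91 = 91/91 = 1

Summary (fraction, with percent):

explained: PC1 0.5604 (56.04%), PC2 0.3626 (36.26%), PC3 0.0769 (7.69%);  cumulative: 0.5604, 0.9231, 1


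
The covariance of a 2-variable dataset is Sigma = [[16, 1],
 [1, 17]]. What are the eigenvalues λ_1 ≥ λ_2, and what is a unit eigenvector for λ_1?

Step 1 — characteristic polynomial of 2×2 Sigma:
  det(Sigma - λI) = λ² - trace · λ + det = 0.
  trace = 16 + 17 = 33, det = 16·17 - (1)² = 271.
Step 2 — discriminant:
  Δ = trace² - 4·det = 1089 - 1084 = 5.
Step 3 — eigenvalues:
  λ = (trace ± √Δ)/2 = (33 ± 2.2361)/2,
  λ_1 = 17.618,  λ_2 = 15.382.

Step 4 — unit eigenvector for λ_1: solve (Sigma - λ_1 I)v = 0. First row:
  (16 - 17.618)·v_x + (1)·v_y = 0, i.e. (-1.618)·v_x + (1)·v_y = 0,
  so v ∝ (b, λ_1 - a) = (1, 1.618) = u.
  ||u|| = √((1)² + (1.618)²) = √(3.618) ≈ 1.9021,
  v_1 = u/||u|| ≈ (0.5257, 0.8507) (||v_1|| = 1).

λ_1 = 17.618,  λ_2 = 15.382;  v_1 ≈ (0.5257, 0.8507)


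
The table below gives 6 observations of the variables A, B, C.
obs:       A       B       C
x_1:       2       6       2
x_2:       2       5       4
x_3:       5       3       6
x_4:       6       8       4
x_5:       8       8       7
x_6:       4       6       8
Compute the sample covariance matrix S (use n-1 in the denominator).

Step 1 — column means:
  mean(A) = (2 + 2 + 5 + 6 + 8 + 4) / 6 = 27/6 = 4.5
  mean(B) = (6 + 5 + 3 + 8 + 8 + 6) / 6 = 36/6 = 6
  mean(C) = (2 + 4 + 6 + 4 + 7 + 8) / 6 = 31/6 = 5.1667

Step 2 — sample covariance S[i,j] = (1/(n-1)) · Σ_k (x_{k,i} - mean_i) · (x_{k,j} - mean_j), with n-1 = 5.
  S[A,A] = ((-2.5)·(-2.5) + (-2.5)·(-2.5) + (0.5)·(0.5) + (1.5)·(1.5) + (3.5)·(3.5) + (-0.5)·(-0.5)) / 5 = 27.5/5 = 5.5
  S[A,B] = ((-2.5)·(0) + (-2.5)·(-1) + (0.5)·(-3) + (1.5)·(2) + (3.5)·(2) + (-0.5)·(0)) / 5 = 11/5 = 2.2
  S[A,C] = ((-2.5)·(-3.1667) + (-2.5)·(-1.1667) + (0.5)·(0.8333) + (1.5)·(-1.1667) + (3.5)·(1.8333) + (-0.5)·(2.8333)) / 5 = 14.5/5 = 2.9
  S[B,B] = ((0)·(0) + (-1)·(-1) + (-3)·(-3) + (2)·(2) + (2)·(2) + (0)·(0)) / 5 = 18/5 = 3.6
  S[B,C] = ((0)·(-3.1667) + (-1)·(-1.1667) + (-3)·(0.8333) + (2)·(-1.1667) + (2)·(1.8333) + (0)·(2.8333)) / 5 = 0/5 = 0
  S[C,C] = ((-3.1667)·(-3.1667) + (-1.1667)·(-1.1667) + (0.8333)·(0.8333) + (-1.1667)·(-1.1667) + (1.8333)·(1.8333) + (2.8333)·(2.8333)) / 5 = 24.8333/5 = 4.9667

S is symmetric (S[j,i] = S[i,j]). Assembling:

S = [[5.5, 2.2, 2.9],
 [2.2, 3.6, 0],
 [2.9, 0, 4.9667]]


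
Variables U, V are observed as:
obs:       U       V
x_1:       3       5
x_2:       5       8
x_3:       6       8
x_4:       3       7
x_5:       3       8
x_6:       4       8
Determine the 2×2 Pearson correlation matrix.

Step 1 — column means:
  mean(U) = (3 + 5 + 6 + 3 + 3 + 4) / 6 = 24/6 = 4
  mean(V) = (5 + 8 + 8 + 7 + 8 + 8) / 6 = 44/6 = 7.3333

Step 2 — sample variances and covariances s[i,j] = (1/(n-1)) · Σ_k (x_{k,i} - mean_i) · (x_{k,j} - mean_j), with n-1 = 5:
  s[U,U] = ((-1)·(-1) + (1)·(1) + (2)·(2) + (-1)·(-1) + (-1)·(-1) + (0)·(0)) / 5 = 8/5 = 1.6
  s[U,V] = ((-1)·(-2.3333) + (1)·(0.6667) + (2)·(0.6667) + (-1)·(-0.3333) + (-1)·(0.6667) + (0)·(0.6667)) / 5 = 4/5 = 0.8
  s[V,V] = ((-2.3333)·(-2.3333) + (0.6667)·(0.6667) + (0.6667)·(0.6667) + (-0.3333)·(-0.3333) + (0.6667)·(0.6667) + (0.6667)·(0.6667)) / 5 = 7.3333/5 = 1.4667
  Sample standard deviations s_i = √(s[i,i]):
  s(U) = √(1.6) = 1.2649
  s(V) = √(1.4667) = 1.2111

Step 3 — r_{ij} = s_{ij} / (s_i · s_j):
  r[U,U] = 1 (diagonal).
  r[U,V] = 0.8 / (1.2649 · 1.2111) = 0.8 / 1.5319 = 0.5222
  r[V,V] = 1 (diagonal).

R is symmetric with unit diagonal. Assembling:

R = [[1, 0.5222],
 [0.5222, 1]]


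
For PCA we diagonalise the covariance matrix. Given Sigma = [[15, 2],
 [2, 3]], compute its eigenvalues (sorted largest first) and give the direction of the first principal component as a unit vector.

Step 1 — characteristic polynomial of 2×2 Sigma:
  det(Sigma - λI) = λ² - trace · λ + det = 0.
  trace = 15 + 3 = 18, det = 15·3 - (2)² = 41.
Step 2 — discriminant:
  Δ = trace² - 4·det = 324 - 164 = 160.
Step 3 — eigenvalues:
  λ = (trace ± √Δ)/2 = (18 ± 12.6491)/2,
  λ_1 = 15.3246,  λ_2 = 2.6754.

Step 4 — unit eigenvector for λ_1: solve (Sigma - λ_1 I)v = 0. First row:
  (15 - 15.3246)·v_x + (2)·v_y = 0, i.e. (-0.3246)·v_x + (2)·v_y = 0,
  so v ∝ (b, λ_1 - a) = (2, 0.3246) = u.
  ||u|| = √((2)² + (0.3246)²) = √(4.1053) ≈ 2.0262,
  v_1 = u/||u|| ≈ (0.9871, 0.1602) (||v_1|| = 1).

λ_1 = 15.3246,  λ_2 = 2.6754;  v_1 ≈ (0.9871, 0.1602)


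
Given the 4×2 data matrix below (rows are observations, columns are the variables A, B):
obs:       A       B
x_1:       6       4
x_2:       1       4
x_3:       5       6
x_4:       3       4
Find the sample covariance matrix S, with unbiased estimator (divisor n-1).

Step 1 — column means:
  mean(A) = (6 + 1 + 5 + 3) / 4 = 15/4 = 3.75
  mean(B) = (4 + 4 + 6 + 4) / 4 = 18/4 = 4.5

Step 2 — sample covariance S[i,j] = (1/(n-1)) · Σ_k (x_{k,i} - mean_i) · (x_{k,j} - mean_j), with n-1 = 3.
  S[A,A] = ((2.25)·(2.25) + (-2.75)·(-2.75) + (1.25)·(1.25) + (-0.75)·(-0.75)) / 3 = 14.75/3 = 4.9167
  S[A,B] = ((2.25)·(-0.5) + (-2.75)·(-0.5) + (1.25)·(1.5) + (-0.75)·(-0.5)) / 3 = 2.5/3 = 0.8333
  S[B,B] = ((-0.5)·(-0.5) + (-0.5)·(-0.5) + (1.5)·(1.5) + (-0.5)·(-0.5)) / 3 = 3/3 = 1

S is symmetric (S[j,i] = S[i,j]). Assembling:

S = [[4.9167, 0.8333],
 [0.8333, 1]]


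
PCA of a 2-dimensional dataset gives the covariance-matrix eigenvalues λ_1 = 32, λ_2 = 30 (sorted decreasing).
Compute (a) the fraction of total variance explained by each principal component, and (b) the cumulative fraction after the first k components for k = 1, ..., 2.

Step 1 — total variance = trace(Sigma) = Σ λ_i = 32 + 30 = 62.

Step 2 — fraction explained by component i = λ_i / Σ λ:
  PC1: 32/62 = 0.5161
  PC2: 30/62 = 0.4839

Step 3 — cumulative fraction after k components = (λ_1 + ... + λ_k) / Σ λ:
  k = 1: 32/62 = 0.5161
  k = 2: (32 + 30)/62 = 62/62 = 1

Summary (fraction, with percent):

explained: PC1 0.5161 (51.61%), PC2 0.4839 (48.39%);  cumulative: 0.5161, 1


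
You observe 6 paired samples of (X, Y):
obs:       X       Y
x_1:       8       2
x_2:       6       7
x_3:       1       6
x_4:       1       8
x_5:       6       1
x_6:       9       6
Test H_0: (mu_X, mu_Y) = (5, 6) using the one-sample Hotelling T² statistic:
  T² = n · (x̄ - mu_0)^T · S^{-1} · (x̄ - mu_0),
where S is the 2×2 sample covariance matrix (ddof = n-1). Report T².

Step 1 — sample mean vector:
  mean(X) = (8 + 6 + 1 + 1 + 6 + 9) / 6 = 31/6 = 5.1667
  mean(Y) = (2 + 7 + 6 + 8 + 1 + 6) / 6 = 30/6 = 5
  x̄ = (5.1667, 5),  deviation x̄ - mu_0 = (5.1667, 5) - (5, 6) = (0.1667, -1).

Step 2 — sample covariance matrix, S[i,j] = (1/(n-1)) · Σ_k (x_{k,i} - mean_i) · (x_{k,j} - mean_j), divisor n-1 = 5:
  S[X,X] = ((2.8333)·(2.8333) + (0.8333)·(0.8333) + (-4.1667)·(-4.1667) + (-4.1667)·(-4.1667) + (0.8333)·(0.8333) + (3.8333)·(3.8333)) / 5 = 58.8333/5 = 11.7667
  S[X,Y] = ((2.8333)·(-3) + (0.8333)·(2) + (-4.1667)·(1) + (-4.1667)·(3) + (0.8333)·(-4) + (3.8333)·(1)) / 5 = -23/5 = -4.6
  S[Y,Y] = ((-3)·(-3) + (2)·(2) + (1)·(1) + (3)·(3) + (-4)·(-4) + (1)·(1)) / 5 = 40/5 = 8
  S = [[11.7667, -4.6],
 [-4.6, 8]].

Step 3 — invert S. det(S) = 11.7667·8 - (-4.6)² = 72.9733.
  S^{-1} = (1/det) · [[d, -b], [-b, a]] = [[0.1096, 0.063],
 [0.063, 0.1612]].

Step 4 — quadratic form (x̄ - mu_0)^T · S^{-1} · (x̄ - mu_0):
  S^{-1} · (x̄ - mu_0) = (-0.0448, -0.1507),
  (x̄ - mu_0)^T · [...] = (0.1667)·(-0.0448) + (-1)·(-0.1507) = 0.1433.

Step 5 — scale by n: T² = 6 · 0.1433 = 0.8597.

T² ≈ 0.8597


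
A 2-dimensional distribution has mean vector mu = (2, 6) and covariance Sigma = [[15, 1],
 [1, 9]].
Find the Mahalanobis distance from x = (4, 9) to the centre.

Step 1 — centre the observation: (x - mu) = (2, 3).

Step 2 — invert Sigma. det(Sigma) = 15·9 - (1)² = 134.
  Sigma^{-1} = (1/det) · [[d, -b], [-b, a]] = [[0.0672, -0.0075],
 [-0.0075, 0.1119]].

Step 3 — form the quadratic (x - mu)^T · Sigma^{-1} · (x - mu):
  Sigma^{-1} · (x - mu) = (0.1119, 0.3209).
  (x - mu)^T · [Sigma^{-1} · (x - mu)] = (2)·(0.1119) + (3)·(0.3209) = 1.1866.

Step 4 — take square root: d = √(1.1866) ≈ 1.0893.

d(x, mu) = √(1.1866) ≈ 1.0893


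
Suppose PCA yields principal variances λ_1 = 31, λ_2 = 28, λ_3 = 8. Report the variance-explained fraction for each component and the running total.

Step 1 — total variance = trace(Sigma) = Σ λ_i = 31 + 28 + 8 = 67.

Step 2 — fraction explained by component i = λ_i / Σ λ:
  PC1: 31/67 = 0.4627
  PC2: 28/67 = 0.4179
  PC3: 8/67 = 0.1194

Step 3 — cumulative fraction after k components = (λ_1 + ... + λ_k) / Σ λ:
  k = 1: 31/67 = 0.4627
  k = 2: (31 + 28)/67 = 59/67 = 0.8806
  k = 3: (31 + 28 + 8)/67 = 67/67 = 1

Summary (fraction, with percent):

explained: PC1 0.4627 (46.27%), PC2 0.4179 (41.79%), PC3 0.1194 (11.94%);  cumulative: 0.4627, 0.8806, 1


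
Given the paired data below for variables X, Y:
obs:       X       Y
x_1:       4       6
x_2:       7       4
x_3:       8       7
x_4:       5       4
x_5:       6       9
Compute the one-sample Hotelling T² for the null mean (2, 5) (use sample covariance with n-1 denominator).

Step 1 — sample mean vector:
  mean(X) = (4 + 7 + 8 + 5 + 6) / 5 = 30/5 = 6
  mean(Y) = (6 + 4 + 7 + 4 + 9) / 5 = 30/5 = 6
  x̄ = (6, 6),  deviation x̄ - mu_0 = (6, 6) - (2, 5) = (4, 1).

Step 2 — sample covariance matrix, S[i,j] = (1/(n-1)) · Σ_k (x_{k,i} - mean_i) · (x_{k,j} - mean_j), divisor n-1 = 4:
  S[X,X] = ((-2)·(-2) + (1)·(1) + (2)·(2) + (-1)·(-1) + (0)·(0)) / 4 = 10/4 = 2.5
  S[X,Y] = ((-2)·(0) + (1)·(-2) + (2)·(1) + (-1)·(-2) + (0)·(3)) / 4 = 2/4 = 0.5
  S[Y,Y] = ((0)·(0) + (-2)·(-2) + (1)·(1) + (-2)·(-2) + (3)·(3)) / 4 = 18/4 = 4.5
  S = [[2.5, 0.5],
 [0.5, 4.5]].

Step 3 — invert S. det(S) = 2.5·4.5 - (0.5)² = 11.
  S^{-1} = (1/det) · [[d, -b], [-b, a]] = [[0.4091, -0.0455],
 [-0.0455, 0.2273]].

Step 4 — quadratic form (x̄ - mu_0)^T · S^{-1} · (x̄ - mu_0):
  S^{-1} · (x̄ - mu_0) = (1.5909, 0.0455),
  (x̄ - mu_0)^T · [...] = (4)·(1.5909) + (1)·(0.0455) = 6.4091.

Step 5 — scale by n: T² = 5 · 6.4091 = 32.0455.

T² ≈ 32.0455


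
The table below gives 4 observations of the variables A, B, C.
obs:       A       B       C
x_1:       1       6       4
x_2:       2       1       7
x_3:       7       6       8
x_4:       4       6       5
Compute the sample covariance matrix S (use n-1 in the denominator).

Step 1 — column means:
  mean(A) = (1 + 2 + 7 + 4) / 4 = 14/4 = 3.5
  mean(B) = (6 + 1 + 6 + 6) / 4 = 19/4 = 4.75
  mean(C) = (4 + 7 + 8 + 5) / 4 = 24/4 = 6

Step 2 — sample covariance S[i,j] = (1/(n-1)) · Σ_k (x_{k,i} - mean_i) · (x_{k,j} - mean_j), with n-1 = 3.
  S[A,A] = ((-2.5)·(-2.5) + (-1.5)·(-1.5) + (3.5)·(3.5) + (0.5)·(0.5)) / 3 = 21/3 = 7
  S[A,B] = ((-2.5)·(1.25) + (-1.5)·(-3.75) + (3.5)·(1.25) + (0.5)·(1.25)) / 3 = 7.5/3 = 2.5
  S[A,C] = ((-2.5)·(-2) + (-1.5)·(1) + (3.5)·(2) + (0.5)·(-1)) / 3 = 10/3 = 3.3333
  S[B,B] = ((1.25)·(1.25) + (-3.75)·(-3.75) + (1.25)·(1.25) + (1.25)·(1.25)) / 3 = 18.75/3 = 6.25
  S[B,C] = ((1.25)·(-2) + (-3.75)·(1) + (1.25)·(2) + (1.25)·(-1)) / 3 = -5/3 = -1.6667
  S[C,C] = ((-2)·(-2) + (1)·(1) + (2)·(2) + (-1)·(-1)) / 3 = 10/3 = 3.3333

S is symmetric (S[j,i] = S[i,j]). Assembling:

S = [[7, 2.5, 3.3333],
 [2.5, 6.25, -1.6667],
 [3.3333, -1.6667, 3.3333]]


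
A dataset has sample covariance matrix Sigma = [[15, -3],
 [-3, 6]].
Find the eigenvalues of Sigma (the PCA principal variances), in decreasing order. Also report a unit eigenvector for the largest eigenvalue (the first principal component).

Step 1 — characteristic polynomial of 2×2 Sigma:
  det(Sigma - λI) = λ² - trace · λ + det = 0.
  trace = 15 + 6 = 21, det = 15·6 - (-3)² = 81.
Step 2 — discriminant:
  Δ = trace² - 4·det = 441 - 324 = 117.
Step 3 — eigenvalues:
  λ = (trace ± √Δ)/2 = (21 ± 10.8167)/2,
  λ_1 = 15.9083,  λ_2 = 5.0917.

Step 4 — unit eigenvector for λ_1: solve (Sigma - λ_1 I)v = 0. First row:
  (15 - 15.9083)·v_x + (-3)·v_y = 0, i.e. (-0.9083)·v_x + (-3)·v_y = 0,
  so v ∝ (b, λ_1 - a) = (-3, 0.9083); multiply by -1 so the first entry is positive: u = (3, -0.9083).
  ||u|| = √((3)² + (-0.9083)²) = √(9.8251) ≈ 3.1345,
  v_1 = u/||u|| ≈ (0.9571, -0.2898) (||v_1|| = 1).

λ_1 = 15.9083,  λ_2 = 5.0917;  v_1 ≈ (0.9571, -0.2898)


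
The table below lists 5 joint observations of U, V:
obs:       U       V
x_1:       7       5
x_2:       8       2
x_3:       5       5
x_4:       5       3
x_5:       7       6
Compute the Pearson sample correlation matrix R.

Step 1 — column means:
  mean(U) = (7 + 8 + 5 + 5 + 7) / 5 = 32/5 = 6.4
  mean(V) = (5 + 2 + 5 + 3 + 6) / 5 = 21/5 = 4.2

Step 2 — sample variances and covariances s[i,j] = (1/(n-1)) · Σ_k (x_{k,i} - mean_i) · (x_{k,j} - mean_j), with n-1 = 4:
  s[U,U] = ((0.6)·(0.6) + (1.6)·(1.6) + (-1.4)·(-1.4) + (-1.4)·(-1.4) + (0.6)·(0.6)) / 4 = 7.2/4 = 1.8
  s[U,V] = ((0.6)·(0.8) + (1.6)·(-2.2) + (-1.4)·(0.8) + (-1.4)·(-1.2) + (0.6)·(1.8)) / 4 = -1.4/4 = -0.35
  s[V,V] = ((0.8)·(0.8) + (-2.2)·(-2.2) + (0.8)·(0.8) + (-1.2)·(-1.2) + (1.8)·(1.8)) / 4 = 10.8/4 = 2.7
  Sample standard deviations s_i = √(s[i,i]):
  s(U) = √(1.8) = 1.3416
  s(V) = √(2.7) = 1.6432

Step 3 — r_{ij} = s_{ij} / (s_i · s_j):
  r[U,U] = 1 (diagonal).
  r[U,V] = -0.35 / (1.3416 · 1.6432) = -0.35 / 2.2045 = -0.1588
  r[V,V] = 1 (diagonal).

R is symmetric with unit diagonal. Assembling:

R = [[1, -0.1588],
 [-0.1588, 1]]


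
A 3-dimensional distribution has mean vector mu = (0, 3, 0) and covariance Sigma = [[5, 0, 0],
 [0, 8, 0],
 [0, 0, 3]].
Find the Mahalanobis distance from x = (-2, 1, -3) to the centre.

Step 1 — centre the observation: (x - mu) = (-2, -2, -3).

Step 2 — invert Sigma (cofactor / det for 3×3, or solve directly):
  Sigma^{-1} = [[0.2, 0, 0],
 [0, 0.125, 0],
 [0, 0, 0.3333]].

Step 3 — form the quadratic (x - mu)^T · Sigma^{-1} · (x - mu):
  Sigma^{-1} · (x - mu) = (-0.4, -0.25, -1).
  (x - mu)^T · [Sigma^{-1} · (x - mu)] = (-2)·(-0.4) + (-2)·(-0.25) + (-3)·(-1) = 4.3.

Step 4 — take square root: d = √(4.3) ≈ 2.0736.

d(x, mu) = √(4.3) ≈ 2.0736


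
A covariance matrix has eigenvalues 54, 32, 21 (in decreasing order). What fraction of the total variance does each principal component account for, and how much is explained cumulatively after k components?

Step 1 — total variance = trace(Sigma) = Σ λ_i = 54 + 32 + 21 = 107.

Step 2 — fraction explained by component i = λ_i / Σ λ:
  PC1: 54/107 = 0.5047
  PC2: 32/107 = 0.2991
  PC3: 21/107 = 0.1963

Step 3 — cumulative fraction after k components = (λ_1 + ... + λ_k) / Σ λ:
  k = 1: 54/107 = 0.5047
  k = 2: (54 + 32)/107 = 86/107 = 0.8037
  k = 3: (54 + 32 + 21)/107 = 107/107 = 1

Summary (fraction, with percent):

explained: PC1 0.5047 (50.47%), PC2 0.2991 (29.91%), PC3 0.1963 (19.63%);  cumulative: 0.5047, 0.8037, 1


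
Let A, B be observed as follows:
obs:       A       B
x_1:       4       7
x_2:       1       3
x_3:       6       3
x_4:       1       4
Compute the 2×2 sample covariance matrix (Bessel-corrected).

Step 1 — column means:
  mean(A) = (4 + 1 + 6 + 1) / 4 = 12/4 = 3
  mean(B) = (7 + 3 + 3 + 4) / 4 = 17/4 = 4.25

Step 2 — sample covariance S[i,j] = (1/(n-1)) · Σ_k (x_{k,i} - mean_i) · (x_{k,j} - mean_j), with n-1 = 3.
  S[A,A] = ((1)·(1) + (-2)·(-2) + (3)·(3) + (-2)·(-2)) / 3 = 18/3 = 6
  S[A,B] = ((1)·(2.75) + (-2)·(-1.25) + (3)·(-1.25) + (-2)·(-0.25)) / 3 = 2/3 = 0.6667
  S[B,B] = ((2.75)·(2.75) + (-1.25)·(-1.25) + (-1.25)·(-1.25) + (-0.25)·(-0.25)) / 3 = 10.75/3 = 3.5833

S is symmetric (S[j,i] = S[i,j]). Assembling:

S = [[6, 0.6667],
 [0.6667, 3.5833]]


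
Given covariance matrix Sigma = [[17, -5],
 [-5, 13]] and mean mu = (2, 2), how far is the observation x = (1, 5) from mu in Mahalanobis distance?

Step 1 — centre the observation: (x - mu) = (-1, 3).

Step 2 — invert Sigma. det(Sigma) = 17·13 - (-5)² = 196.
  Sigma^{-1} = (1/det) · [[d, -b], [-b, a]] = [[0.0663, 0.0255],
 [0.0255, 0.0867]].

Step 3 — form the quadratic (x - mu)^T · Sigma^{-1} · (x - mu):
  Sigma^{-1} · (x - mu) = (0.0102, 0.2347).
  (x - mu)^T · [Sigma^{-1} · (x - mu)] = (-1)·(0.0102) + (3)·(0.2347) = 0.6939.

Step 4 — take square root: d = √(0.6939) ≈ 0.833.

d(x, mu) = √(0.6939) ≈ 0.833


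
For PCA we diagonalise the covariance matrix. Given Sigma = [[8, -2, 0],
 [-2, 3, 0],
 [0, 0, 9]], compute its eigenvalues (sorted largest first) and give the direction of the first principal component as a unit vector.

Step 1 — characteristic polynomial p(λ) = det(λI - Sigma) = λ³ - tr·λ² + c_1·λ - det, where tr = trace, c_1 = sum of the principal 2×2 minors, det = det(Sigma):
  tr = 8 + 3 + 9 = 20,
  c_1 = (8·3 - (-2)²) + (8·9 - (0)²) + (3·9 - (0)²) = 20 + 72 + 27 = 119,
  det = 8·(3·9 - (0)²) - (-2)·((-2)·9 - (0)·(0)) + (0)·((-2)·(0) - 3·(0)) = 8·(27) - (-2)·(-18) + (0)·(0) = 180.
  So p(λ) = λ³ - 20λ² + 119λ - 180.
Step 2 — look for an integer root (rational root theorem: any rational root is an integer divisor of 180). Testing λ = 9:
  p(9) = 729 - 1620 + 1071 - 180 = 0  ✓
  Dividing out (λ - 9): p(λ) = (λ - 9)(λ² - 11λ + 20).
Step 3 — remaining eigenvalues from the quadratic λ² - 11λ + 20 = 0:
  Δ = 11² - 4·20 = 121 - 80 = 41,  λ = (11 ± √41)/2 = (11 ± 6.4031)/2 ≈ 8.7016 or 2.2984.
  Sorted: λ_1 = 9,  λ_2 = 8.7016,  λ_3 = 2.2984  (check: sum = 20 = tr ✓).

Step 4 — unit eigenvector for λ_1 = 9: v spans the null space of (Sigma - λ_1 I), whose rows are
  r_1 = (-1, -2, 0),  r_2 = (-2, -6, 0),  r_3 = (0, 0, 0).
  v is orthogonal to every row, so take v ∝ r_1 × r_2 = ((-2)·(0) - (0)·(-6), (0)·(-2) - (-1)·(0), (-1)·(-6) - (-2)·(-2)) = (0, 0, 2).
  Rescale (divide by 2): u = (0, 0, 1).
  ||u|| = √((0)² + (0)² + (1)²) = √(1) = 1,  v_1 = u/||u|| ≈ (0, 0, 1) (||v_1|| = 1).

λ_1 = 9,  λ_2 = 8.7016,  λ_3 = 2.2984;  v_1 ≈ (0, 0, 1)


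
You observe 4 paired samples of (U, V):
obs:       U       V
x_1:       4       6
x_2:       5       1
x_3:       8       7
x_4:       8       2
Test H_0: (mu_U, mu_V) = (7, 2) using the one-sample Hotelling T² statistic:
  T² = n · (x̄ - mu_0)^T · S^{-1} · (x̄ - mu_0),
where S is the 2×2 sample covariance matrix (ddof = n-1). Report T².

Step 1 — sample mean vector:
  mean(U) = (4 + 5 + 8 + 8) / 4 = 25/4 = 6.25
  mean(V) = (6 + 1 + 7 + 2) / 4 = 16/4 = 4
  x̄ = (6.25, 4),  deviation x̄ - mu_0 = (6.25, 4) - (7, 2) = (-0.75, 2).

Step 2 — sample covariance matrix, S[i,j] = (1/(n-1)) · Σ_k (x_{k,i} - mean_i) · (x_{k,j} - mean_j), divisor n-1 = 3:
  S[U,U] = ((-2.25)·(-2.25) + (-1.25)·(-1.25) + (1.75)·(1.75) + (1.75)·(1.75)) / 3 = 12.75/3 = 4.25
  S[U,V] = ((-2.25)·(2) + (-1.25)·(-3) + (1.75)·(3) + (1.75)·(-2)) / 3 = 1/3 = 0.3333
  S[V,V] = ((2)·(2) + (-3)·(-3) + (3)·(3) + (-2)·(-2)) / 3 = 26/3 = 8.6667
  S = [[4.25, 0.3333],
 [0.3333, 8.6667]].

Step 3 — invert S. det(S) = 4.25·8.6667 - (0.3333)² = 36.7222.
  S^{-1} = (1/det) · [[d, -b], [-b, a]] = [[0.236, -0.0091],
 [-0.0091, 0.1157]].

Step 4 — quadratic form (x̄ - mu_0)^T · S^{-1} · (x̄ - mu_0):
  S^{-1} · (x̄ - mu_0) = (-0.1952, 0.2383),
  (x̄ - mu_0)^T · [...] = (-0.75)·(-0.1952) + (2)·(0.2383) = 0.6229.

Step 5 — scale by n: T² = 4 · 0.6229 = 2.4917.

T² ≈ 2.4917


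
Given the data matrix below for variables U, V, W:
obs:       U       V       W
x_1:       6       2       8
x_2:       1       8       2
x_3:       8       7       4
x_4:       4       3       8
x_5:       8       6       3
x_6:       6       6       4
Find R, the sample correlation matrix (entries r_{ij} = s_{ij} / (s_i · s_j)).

Step 1 — column means:
  mean(U) = (6 + 1 + 8 + 4 + 8 + 6) / 6 = 33/6 = 5.5
  mean(V) = (2 + 8 + 7 + 3 + 6 + 6) / 6 = 32/6 = 5.3333
  mean(W) = (8 + 2 + 4 + 8 + 3 + 4) / 6 = 29/6 = 4.8333

Step 2 — sample variances and covariances s[i,j] = (1/(n-1)) · Σ_k (x_{k,i} - mean_i) · (x_{k,j} - mean_j), with n-1 = 5:
  s[U,U] = ((0.5)·(0.5) + (-4.5)·(-4.5) + (2.5)·(2.5) + (-1.5)·(-1.5) + (2.5)·(2.5) + (0.5)·(0.5)) / 5 = 35.5/5 = 7.1
  s[U,V] = ((0.5)·(-3.3333) + (-4.5)·(2.6667) + (2.5)·(1.6667) + (-1.5)·(-2.3333) + (2.5)·(0.6667) + (0.5)·(0.6667)) / 5 = -4/5 = -0.8
  s[U,W] = ((0.5)·(3.1667) + (-4.5)·(-2.8333) + (2.5)·(-0.8333) + (-1.5)·(3.1667) + (2.5)·(-1.8333) + (0.5)·(-0.8333)) / 5 = 2.5/5 = 0.5
  s[V,V] = ((-3.3333)·(-3.3333) + (2.6667)·(2.6667) + (1.6667)·(1.6667) + (-2.3333)·(-2.3333) + (0.6667)·(0.6667) + (0.6667)·(0.6667)) / 5 = 27.3333/5 = 5.4667
  s[V,W] = ((-3.3333)·(3.1667) + (2.6667)·(-2.8333) + (1.6667)·(-0.8333) + (-2.3333)·(3.1667) + (0.6667)·(-1.8333) + (0.6667)·(-0.8333)) / 5 = -28.6667/5 = -5.7333
  s[W,W] = ((3.1667)·(3.1667) + (-2.8333)·(-2.8333) + (-0.8333)·(-0.8333) + (3.1667)·(3.1667) + (-1.8333)·(-1.8333) + (-0.8333)·(-0.8333)) / 5 = 32.8333/5 = 6.5667
  Sample standard deviations s_i = √(s[i,i]):
  s(U) = √(7.1) = 2.6646
  s(V) = √(5.4667) = 2.3381
  s(W) = √(6.5667) = 2.5626

Step 3 — r_{ij} = s_{ij} / (s_i · s_j):
  r[U,U] = 1 (diagonal).
  r[U,V] = -0.8 / (2.6646 · 2.3381) = -0.8 / 6.23 = -0.1284
  r[U,W] = 0.5 / (2.6646 · 2.5626) = 0.5 / 6.8281 = 0.0732
  r[V,V] = 1 (diagonal).
  r[V,W] = -5.7333 / (2.3381 · 2.5626) = -5.7333 / 5.9915 = -0.9569
  r[W,W] = 1 (diagonal).

R is symmetric with unit diagonal. Assembling:

R = [[1, -0.1284, 0.0732],
 [-0.1284, 1, -0.9569],
 [0.0732, -0.9569, 1]]


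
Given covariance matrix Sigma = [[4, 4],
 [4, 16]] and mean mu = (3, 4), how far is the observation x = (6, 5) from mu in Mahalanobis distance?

Step 1 — centre the observation: (x - mu) = (3, 1).

Step 2 — invert Sigma. det(Sigma) = 4·16 - (4)² = 48.
  Sigma^{-1} = (1/det) · [[d, -b], [-b, a]] = [[0.3333, -0.0833],
 [-0.0833, 0.0833]].

Step 3 — form the quadratic (x - mu)^T · Sigma^{-1} · (x - mu):
  Sigma^{-1} · (x - mu) = (0.9167, -0.1667).
  (x - mu)^T · [Sigma^{-1} · (x - mu)] = (3)·(0.9167) + (1)·(-0.1667) = 2.5833.

Step 4 — take square root: d = √(2.5833) ≈ 1.6073.

d(x, mu) = √(2.5833) ≈ 1.6073


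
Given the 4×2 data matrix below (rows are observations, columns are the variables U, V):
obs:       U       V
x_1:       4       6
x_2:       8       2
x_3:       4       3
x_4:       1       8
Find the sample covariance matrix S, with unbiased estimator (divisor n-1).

Step 1 — column means:
  mean(U) = (4 + 8 + 4 + 1) / 4 = 17/4 = 4.25
  mean(V) = (6 + 2 + 3 + 8) / 4 = 19/4 = 4.75

Step 2 — sample covariance S[i,j] = (1/(n-1)) · Σ_k (x_{k,i} - mean_i) · (x_{k,j} - mean_j), with n-1 = 3.
  S[U,U] = ((-0.25)·(-0.25) + (3.75)·(3.75) + (-0.25)·(-0.25) + (-3.25)·(-3.25)) / 3 = 24.75/3 = 8.25
  S[U,V] = ((-0.25)·(1.25) + (3.75)·(-2.75) + (-0.25)·(-1.75) + (-3.25)·(3.25)) / 3 = -20.75/3 = -6.9167
  S[V,V] = ((1.25)·(1.25) + (-2.75)·(-2.75) + (-1.75)·(-1.75) + (3.25)·(3.25)) / 3 = 22.75/3 = 7.5833

S is symmetric (S[j,i] = S[i,j]). Assembling:

S = [[8.25, -6.9167],
 [-6.9167, 7.5833]]


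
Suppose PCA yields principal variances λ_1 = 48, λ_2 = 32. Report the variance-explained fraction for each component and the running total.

Step 1 — total variance = trace(Sigma) = Σ λ_i = 48 + 32 = 80.

Step 2 — fraction explained by component i = λ_i / Σ λ:
  PC1: 48/80 = 0.6
  PC2: 32/80 = 0.4

Step 3 — cumulative fraction after k components = (λ_1 + ... + λ_k) / Σ λ:
  k = 1: 48/80 = 0.6
  k = 2: (48 + 32)/80 = 80/80 = 1

Summary (fraction, with percent):

explained: PC1 0.6 (60%), PC2 0.4 (40%);  cumulative: 0.6, 1


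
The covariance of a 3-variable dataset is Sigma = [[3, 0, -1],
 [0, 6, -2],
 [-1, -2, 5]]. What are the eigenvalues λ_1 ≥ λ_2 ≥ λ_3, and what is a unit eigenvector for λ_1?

Step 1 — characteristic polynomial p(λ) = det(λI - Sigma) = λ³ - tr·λ² + c_1·λ - det, where tr = trace, c_1 = sum of the principal 2×2 minors, det = det(Sigma):
  tr = 3 + 6 + 5 = 14,
  c_1 = (3·6 - (0)²) + (3·5 - (-1)²) + (6·5 - (-2)²) = 18 + 14 + 26 = 58,
  det = 3·(6·5 - (-2)²) - (0)·((0)·5 - (-2)·(-1)) + (-1)·((0)·(-2) - 6·(-1)) = 3·(26) - (0)·(-2) + (-1)·(6) = 72.
  So p(λ) = λ³ - 14λ² + 58λ - 72.
Step 2 — look for an integer root (rational root theorem: any rational root is an integer divisor of 72). Testing λ = 4:
  p(4) = 64 - 224 + 232 - 72 = 0  ✓
  Dividing out (λ - 4): p(λ) = (λ - 4)(λ² - 10λ + 18).
Step 3 — remaining eigenvalues from the quadratic λ² - 10λ + 18 = 0:
  Δ = 10² - 4·18 = 100 - 72 = 28,  λ = (10 ± √28)/2 = (10 ± 5.2915)/2 ≈ 7.6458 or 2.3542.
  Sorted: λ_1 = 7.6458,  λ_2 = 4,  λ_3 = 2.3542  (check: sum = 14 = tr ✓).

Step 4 — unit eigenvector for λ_1 ≈ 7.6458: v spans the null space of (Sigma - λ_1 I), whose rows are
  r_1 = (-4.6458, 0, -1),  r_2 = (0, -1.6458, -2),  r_3 = (-1, -2, -2.6458).
  v is orthogonal to every row, so take v ∝ r_1 × r_2 = ((0)·(-2) - (-1)·(-1.6458), (-1)·(0) - (-4.6458)·(-2), (-4.6458)·(-1.6458) - (0)·(0)) ≈ (-1.6458, -9.2915, 7.6458).
  Rescale (multiply by -1 so the first nonzero entry is positive): u = (1.6458, 9.2915, -7.6458).
  ||u|| = √((1.6458)² + (9.2915)² + (-7.6458)²) = √(147.498) ≈ 12.1449,  v_1 = u/||u|| ≈ (0.1355, 0.7651, -0.6295) (||v_1|| = 1).

λ_1 = 7.6458,  λ_2 = 4,  λ_3 = 2.3542;  v_1 ≈ (0.1355, 0.7651, -0.6295)


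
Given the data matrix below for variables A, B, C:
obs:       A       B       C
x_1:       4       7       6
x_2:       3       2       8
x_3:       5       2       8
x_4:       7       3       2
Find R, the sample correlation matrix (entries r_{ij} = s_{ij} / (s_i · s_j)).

Step 1 — column means:
  mean(A) = (4 + 3 + 5 + 7) / 4 = 19/4 = 4.75
  mean(B) = (7 + 2 + 2 + 3) / 4 = 14/4 = 3.5
  mean(C) = (6 + 8 + 8 + 2) / 4 = 24/4 = 6

Step 2 — sample variances and covariances s[i,j] = (1/(n-1)) · Σ_k (x_{k,i} - mean_i) · (x_{k,j} - mean_j), with n-1 = 3:
  s[A,A] = ((-0.75)·(-0.75) + (-1.75)·(-1.75) + (0.25)·(0.25) + (2.25)·(2.25)) / 3 = 8.75/3 = 2.9167
  s[A,B] = ((-0.75)·(3.5) + (-1.75)·(-1.5) + (0.25)·(-1.5) + (2.25)·(-0.5)) / 3 = -1.5/3 = -0.5
  s[A,C] = ((-0.75)·(0) + (-1.75)·(2) + (0.25)·(2) + (2.25)·(-4)) / 3 = -12/3 = -4
  s[B,B] = ((3.5)·(3.5) + (-1.5)·(-1.5) + (-1.5)·(-1.5) + (-0.5)·(-0.5)) / 3 = 17/3 = 5.6667
  s[B,C] = ((3.5)·(0) + (-1.5)·(2) + (-1.5)·(2) + (-0.5)·(-4)) / 3 = -4/3 = -1.3333
  s[C,C] = ((0)·(0) + (2)·(2) + (2)·(2) + (-4)·(-4)) / 3 = 24/3 = 8
  Sample standard deviations s_i = √(s[i,i]):
  s(A) = √(2.9167) = 1.7078
  s(B) = √(5.6667) = 2.3805
  s(C) = √(8) = 2.8284

Step 3 — r_{ij} = s_{ij} / (s_i · s_j):
  r[A,A] = 1 (diagonal).
  r[A,B] = -0.5 / (1.7078 · 2.3805) = -0.5 / 4.0654 = -0.123
  r[A,C] = -4 / (1.7078 · 2.8284) = -4 / 4.8305 = -0.8281
  r[B,B] = 1 (diagonal).
  r[B,C] = -1.3333 / (2.3805 · 2.8284) = -1.3333 / 6.733 = -0.198
  r[C,C] = 1 (diagonal).

R is symmetric with unit diagonal. Assembling:

R = [[1, -0.123, -0.8281],
 [-0.123, 1, -0.198],
 [-0.8281, -0.198, 1]]


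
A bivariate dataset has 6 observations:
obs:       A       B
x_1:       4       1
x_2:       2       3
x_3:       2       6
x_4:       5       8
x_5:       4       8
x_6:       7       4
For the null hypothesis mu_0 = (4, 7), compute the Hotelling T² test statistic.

Step 1 — sample mean vector:
  mean(A) = (4 + 2 + 2 + 5 + 4 + 7) / 6 = 24/6 = 4
  mean(B) = (1 + 3 + 6 + 8 + 8 + 4) / 6 = 30/6 = 5
  x̄ = (4, 5),  deviation x̄ - mu_0 = (4, 5) - (4, 7) = (0, -2).

Step 2 — sample covariance matrix, S[i,j] = (1/(n-1)) · Σ_k (x_{k,i} - mean_i) · (x_{k,j} - mean_j), divisor n-1 = 5:
  S[A,A] = ((0)·(0) + (-2)·(-2) + (-2)·(-2) + (1)·(1) + (0)·(0) + (3)·(3)) / 5 = 18/5 = 3.6
  S[A,B] = ((0)·(-4) + (-2)·(-2) + (-2)·(1) + (1)·(3) + (0)·(3) + (3)·(-1)) / 5 = 2/5 = 0.4
  S[B,B] = ((-4)·(-4) + (-2)·(-2) + (1)·(1) + (3)·(3) + (3)·(3) + (-1)·(-1)) / 5 = 40/5 = 8
  S = [[3.6, 0.4],
 [0.4, 8]].

Step 3 — invert S. det(S) = 3.6·8 - (0.4)² = 28.64.
  S^{-1} = (1/det) · [[d, -b], [-b, a]] = [[0.2793, -0.014],
 [-0.014, 0.1257]].

Step 4 — quadratic form (x̄ - mu_0)^T · S^{-1} · (x̄ - mu_0):
  S^{-1} · (x̄ - mu_0) = (0.0279, -0.2514),
  (x̄ - mu_0)^T · [...] = (0)·(0.0279) + (-2)·(-0.2514) = 0.5028.

Step 5 — scale by n: T² = 6 · 0.5028 = 3.0168.

T² ≈ 3.0168


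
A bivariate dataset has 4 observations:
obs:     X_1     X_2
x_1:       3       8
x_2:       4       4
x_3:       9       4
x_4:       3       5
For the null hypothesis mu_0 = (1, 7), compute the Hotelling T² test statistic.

Step 1 — sample mean vector:
  mean(X_1) = (3 + 4 + 9 + 3) / 4 = 19/4 = 4.75
  mean(X_2) = (8 + 4 + 4 + 5) / 4 = 21/4 = 5.25
  x̄ = (4.75, 5.25),  deviation x̄ - mu_0 = (4.75, 5.25) - (1, 7) = (3.75, -1.75).

Step 2 — sample covariance matrix, S[i,j] = (1/(n-1)) · Σ_k (x_{k,i} - mean_i) · (x_{k,j} - mean_j), divisor n-1 = 3:
  S[X_1,X_1] = ((-1.75)·(-1.75) + (-0.75)·(-0.75) + (4.25)·(4.25) + (-1.75)·(-1.75)) / 3 = 24.75/3 = 8.25
  S[X_1,X_2] = ((-1.75)·(2.75) + (-0.75)·(-1.25) + (4.25)·(-1.25) + (-1.75)·(-0.25)) / 3 = -8.75/3 = -2.9167
  S[X_2,X_2] = ((2.75)·(2.75) + (-1.25)·(-1.25) + (-1.25)·(-1.25) + (-0.25)·(-0.25)) / 3 = 10.75/3 = 3.5833
  S = [[8.25, -2.9167],
 [-2.9167, 3.5833]].

Step 3 — invert S. det(S) = 8.25·3.5833 - (-2.9167)² = 21.0556.
  S^{-1} = (1/det) · [[d, -b], [-b, a]] = [[0.1702, 0.1385],
 [0.1385, 0.3918]].

Step 4 — quadratic form (x̄ - mu_0)^T · S^{-1} · (x̄ - mu_0):
  S^{-1} · (x̄ - mu_0) = (0.3958, -0.1662),
  (x̄ - mu_0)^T · [...] = (3.75)·(0.3958) + (-1.75)·(-0.1662) = 1.7751.

Step 5 — scale by n: T² = 4 · 1.7751 = 7.1003.

T² ≈ 7.1003


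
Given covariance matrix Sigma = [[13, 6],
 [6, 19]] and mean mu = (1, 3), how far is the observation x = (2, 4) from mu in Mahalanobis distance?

Step 1 — centre the observation: (x - mu) = (1, 1).

Step 2 — invert Sigma. det(Sigma) = 13·19 - (6)² = 211.
  Sigma^{-1} = (1/det) · [[d, -b], [-b, a]] = [[0.09, -0.0284],
 [-0.0284, 0.0616]].

Step 3 — form the quadratic (x - mu)^T · Sigma^{-1} · (x - mu):
  Sigma^{-1} · (x - mu) = (0.0616, 0.0332).
  (x - mu)^T · [Sigma^{-1} · (x - mu)] = (1)·(0.0616) + (1)·(0.0332) = 0.0948.

Step 4 — take square root: d = √(0.0948) ≈ 0.3079.

d(x, mu) = √(0.0948) ≈ 0.3079


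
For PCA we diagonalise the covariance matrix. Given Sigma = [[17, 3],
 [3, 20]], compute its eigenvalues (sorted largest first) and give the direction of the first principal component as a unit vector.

Step 1 — characteristic polynomial of 2×2 Sigma:
  det(Sigma - λI) = λ² - trace · λ + det = 0.
  trace = 17 + 20 = 37, det = 17·20 - (3)² = 331.
Step 2 — discriminant:
  Δ = trace² - 4·det = 1369 - 1324 = 45.
Step 3 — eigenvalues:
  λ = (trace ± √Δ)/2 = (37 ± 6.7082)/2,
  λ_1 = 21.8541,  λ_2 = 15.1459.

Step 4 — unit eigenvector for λ_1: solve (Sigma - λ_1 I)v = 0. First row:
  (17 - 21.8541)·v_x + (3)·v_y = 0, i.e. (-4.8541)·v_x + (3)·v_y = 0,
  so v ∝ (b, λ_1 - a) = (3, 4.8541) = u.
  ||u|| = √((3)² + (4.8541)²) = √(32.5623) ≈ 5.7063,
  v_1 = u/||u|| ≈ (0.5257, 0.8507) (||v_1|| = 1).

λ_1 = 21.8541,  λ_2 = 15.1459;  v_1 ≈ (0.5257, 0.8507)


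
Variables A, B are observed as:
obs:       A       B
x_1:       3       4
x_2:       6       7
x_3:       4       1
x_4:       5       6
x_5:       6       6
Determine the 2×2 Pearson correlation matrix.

Step 1 — column means:
  mean(A) = (3 + 6 + 4 + 5 + 6) / 5 = 24/5 = 4.8
  mean(B) = (4 + 7 + 1 + 6 + 6) / 5 = 24/5 = 4.8

Step 2 — sample variances and covariances s[i,j] = (1/(n-1)) · Σ_k (x_{k,i} - mean_i) · (x_{k,j} - mean_j), with n-1 = 4:
  s[A,A] = ((-1.8)·(-1.8) + (1.2)·(1.2) + (-0.8)·(-0.8) + (0.2)·(0.2) + (1.2)·(1.2)) / 4 = 6.8/4 = 1.7
  s[A,B] = ((-1.8)·(-0.8) + (1.2)·(2.2) + (-0.8)·(-3.8) + (0.2)·(1.2) + (1.2)·(1.2)) / 4 = 8.8/4 = 2.2
  s[B,B] = ((-0.8)·(-0.8) + (2.2)·(2.2) + (-3.8)·(-3.8) + (1.2)·(1.2) + (1.2)·(1.2)) / 4 = 22.8/4 = 5.7
  Sample standard deviations s_i = √(s[i,i]):
  s(A) = √(1.7) = 1.3038
  s(B) = √(5.7) = 2.3875

Step 3 — r_{ij} = s_{ij} / (s_i · s_j):
  r[A,A] = 1 (diagonal).
  r[A,B] = 2.2 / (1.3038 · 2.3875) = 2.2 / 3.1129 = 0.7067
  r[B,B] = 1 (diagonal).

R is symmetric with unit diagonal. Assembling:

R = [[1, 0.7067],
 [0.7067, 1]]


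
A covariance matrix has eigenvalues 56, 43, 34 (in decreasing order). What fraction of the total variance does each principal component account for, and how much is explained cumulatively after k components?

Step 1 — total variance = trace(Sigma) = Σ λ_i = 56 + 43 + 34 = 133.

Step 2 — fraction explained by component i = λ_i / Σ λ:
  PC1: 56/133 = 0.4211
  PC2: 43/133 = 0.3233
  PC3: 34/133 = 0.2556

Step 3 — cumulative fraction after k components = (λ_1 + ... + λ_k) / Σ λ:
  k = 1: 56/133 = 0.4211
  k = 2: (56 + 43)/133 = 99/133 = 0.7444
  k = 3: (56 + 43 + 34)/133 = 133/133 = 1

Summary (fraction, with percent):

explained: PC1 0.4211 (42.11%), PC2 0.3233 (32.33%), PC3 0.2556 (25.56%);  cumulative: 0.4211, 0.7444, 1


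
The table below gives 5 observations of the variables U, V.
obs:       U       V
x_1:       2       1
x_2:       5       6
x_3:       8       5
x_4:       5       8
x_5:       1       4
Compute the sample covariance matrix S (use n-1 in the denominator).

Step 1 — column means:
  mean(U) = (2 + 5 + 8 + 5 + 1) / 5 = 21/5 = 4.2
  mean(V) = (1 + 6 + 5 + 8 + 4) / 5 = 24/5 = 4.8

Step 2 — sample covariance S[i,j] = (1/(n-1)) · Σ_k (x_{k,i} - mean_i) · (x_{k,j} - mean_j), with n-1 = 4.
  S[U,U] = ((-2.2)·(-2.2) + (0.8)·(0.8) + (3.8)·(3.8) + (0.8)·(0.8) + (-3.2)·(-3.2)) / 4 = 30.8/4 = 7.7
  S[U,V] = ((-2.2)·(-3.8) + (0.8)·(1.2) + (3.8)·(0.2) + (0.8)·(3.2) + (-3.2)·(-0.8)) / 4 = 15.2/4 = 3.8
  S[V,V] = ((-3.8)·(-3.8) + (1.2)·(1.2) + (0.2)·(0.2) + (3.2)·(3.2) + (-0.8)·(-0.8)) / 4 = 26.8/4 = 6.7

S is symmetric (S[j,i] = S[i,j]). Assembling:

S = [[7.7, 3.8],
 [3.8, 6.7]]


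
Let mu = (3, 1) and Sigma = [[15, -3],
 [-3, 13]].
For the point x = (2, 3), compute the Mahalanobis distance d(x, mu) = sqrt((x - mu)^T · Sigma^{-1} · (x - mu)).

Step 1 — centre the observation: (x - mu) = (-1, 2).

Step 2 — invert Sigma. det(Sigma) = 15·13 - (-3)² = 186.
  Sigma^{-1} = (1/det) · [[d, -b], [-b, a]] = [[0.0699, 0.0161],
 [0.0161, 0.0806]].

Step 3 — form the quadratic (x - mu)^T · Sigma^{-1} · (x - mu):
  Sigma^{-1} · (x - mu) = (-0.0376, 0.1452).
  (x - mu)^T · [Sigma^{-1} · (x - mu)] = (-1)·(-0.0376) + (2)·(0.1452) = 0.328.

Step 4 — take square root: d = √(0.328) ≈ 0.5727.

d(x, mu) = √(0.328) ≈ 0.5727


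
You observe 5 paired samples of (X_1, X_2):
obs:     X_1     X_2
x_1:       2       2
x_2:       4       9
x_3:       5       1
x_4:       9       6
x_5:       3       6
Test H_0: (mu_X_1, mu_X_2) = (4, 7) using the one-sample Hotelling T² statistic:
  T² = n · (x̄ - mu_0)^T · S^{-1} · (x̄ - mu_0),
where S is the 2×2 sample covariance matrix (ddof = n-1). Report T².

Step 1 — sample mean vector:
  mean(X_1) = (2 + 4 + 5 + 9 + 3) / 5 = 23/5 = 4.6
  mean(X_2) = (2 + 9 + 1 + 6 + 6) / 5 = 24/5 = 4.8
  x̄ = (4.6, 4.8),  deviation x̄ - mu_0 = (4.6, 4.8) - (4, 7) = (0.6, -2.2).

Step 2 — sample covariance matrix, S[i,j] = (1/(n-1)) · Σ_k (x_{k,i} - mean_i) · (x_{k,j} - mean_j), divisor n-1 = 4:
  S[X_1,X_1] = ((-2.6)·(-2.6) + (-0.6)·(-0.6) + (0.4)·(0.4) + (4.4)·(4.4) + (-1.6)·(-1.6)) / 4 = 29.2/4 = 7.3
  S[X_1,X_2] = ((-2.6)·(-2.8) + (-0.6)·(4.2) + (0.4)·(-3.8) + (4.4)·(1.2) + (-1.6)·(1.2)) / 4 = 6.6/4 = 1.65
  S[X_2,X_2] = ((-2.8)·(-2.8) + (4.2)·(4.2) + (-3.8)·(-3.8) + (1.2)·(1.2) + (1.2)·(1.2)) / 4 = 42.8/4 = 10.7
  S = [[7.3, 1.65],
 [1.65, 10.7]].

Step 3 — invert S. det(S) = 7.3·10.7 - (1.65)² = 75.3875.
  S^{-1} = (1/det) · [[d, -b], [-b, a]] = [[0.1419, -0.0219],
 [-0.0219, 0.0968]].

Step 4 — quadratic form (x̄ - mu_0)^T · S^{-1} · (x̄ - mu_0):
  S^{-1} · (x̄ - mu_0) = (0.1333, -0.2262),
  (x̄ - mu_0)^T · [...] = (0.6)·(0.1333) + (-2.2)·(-0.2262) = 0.5775.

Step 5 — scale by n: T² = 5 · 0.5775 = 2.8877.

T² ≈ 2.8877


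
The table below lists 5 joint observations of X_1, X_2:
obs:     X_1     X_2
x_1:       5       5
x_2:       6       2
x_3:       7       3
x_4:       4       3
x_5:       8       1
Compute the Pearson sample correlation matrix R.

Step 1 — column means:
  mean(X_1) = (5 + 6 + 7 + 4 + 8) / 5 = 30/5 = 6
  mean(X_2) = (5 + 2 + 3 + 3 + 1) / 5 = 14/5 = 2.8

Step 2 — sample variances and covariances s[i,j] = (1/(n-1)) · Σ_k (x_{k,i} - mean_i) · (x_{k,j} - mean_j), with n-1 = 4:
  s[X_1,X_1] = ((-1)·(-1) + (0)·(0) + (1)·(1) + (-2)·(-2) + (2)·(2)) / 4 = 10/4 = 2.5
  s[X_1,X_2] = ((-1)·(2.2) + (0)·(-0.8) + (1)·(0.2) + (-2)·(0.2) + (2)·(-1.8)) / 4 = -6/4 = -1.5
  s[X_2,X_2] = ((2.2)·(2.2) + (-0.8)·(-0.8) + (0.2)·(0.2) + (0.2)·(0.2) + (-1.8)·(-1.8)) / 4 = 8.8/4 = 2.2
  Sample standard deviations s_i = √(s[i,i]):
  s(X_1) = √(2.5) = 1.5811
  s(X_2) = √(2.2) = 1.4832

Step 3 — r_{ij} = s_{ij} / (s_i · s_j):
  r[X_1,X_1] = 1 (diagonal).
  r[X_1,X_2] = -1.5 / (1.5811 · 1.4832) = -1.5 / 2.3452 = -0.6396
  r[X_2,X_2] = 1 (diagonal).

R is symmetric with unit diagonal. Assembling:

R = [[1, -0.6396],
 [-0.6396, 1]]


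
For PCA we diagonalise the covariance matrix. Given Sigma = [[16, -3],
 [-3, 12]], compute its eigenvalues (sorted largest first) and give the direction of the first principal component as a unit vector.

Step 1 — characteristic polynomial of 2×2 Sigma:
  det(Sigma - λI) = λ² - trace · λ + det = 0.
  trace = 16 + 12 = 28, det = 16·12 - (-3)² = 183.
Step 2 — discriminant:
  Δ = trace² - 4·det = 784 - 732 = 52.
Step 3 — eigenvalues:
  λ = (trace ± √Δ)/2 = (28 ± 7.2111)/2,
  λ_1 = 17.6056,  λ_2 = 10.3944.

Step 4 — unit eigenvector for λ_1: solve (Sigma - λ_1 I)v = 0. First row:
  (16 - 17.6056)·v_x + (-3)·v_y = 0, i.e. (-1.6056)·v_x + (-3)·v_y = 0,
  so v ∝ (b, λ_1 - a) = (-3, 1.6056); multiply by -1 so the first entry is positive: u = (3, -1.6056).
  ||u|| = √((3)² + (-1.6056)²) = √(11.5778) ≈ 3.4026,
  v_1 = u/||u|| ≈ (0.8817, -0.4719) (||v_1|| = 1).

λ_1 = 17.6056,  λ_2 = 10.3944;  v_1 ≈ (0.8817, -0.4719)


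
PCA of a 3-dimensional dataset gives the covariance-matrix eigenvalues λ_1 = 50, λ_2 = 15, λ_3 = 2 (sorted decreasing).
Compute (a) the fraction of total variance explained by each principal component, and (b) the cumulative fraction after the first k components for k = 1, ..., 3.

Step 1 — total variance = trace(Sigma) = Σ λ_i = 50 + 15 + 2 = 67.

Step 2 — fraction explained by component i = λ_i / Σ λ:
  PC1: 50/67 = 0.7463
  PC2: 15/67 = 0.2239
  PC3: 2/67 = 0.0299

Step 3 — cumulative fraction after k components = (λ_1 + ... + λ_k) / Σ λ:
  k = 1: 50/67 = 0.7463
  k = 2: (50 + 15)/67 = 65/67 = 0.9701
  k = 3: (50 + 15 + 2)/67 = 67/67 = 1

Summary (fraction, with percent):

explained: PC1 0.7463 (74.63%), PC2 0.2239 (22.39%), PC3 0.0299 (2.99%);  cumulative: 0.7463, 0.9701, 1


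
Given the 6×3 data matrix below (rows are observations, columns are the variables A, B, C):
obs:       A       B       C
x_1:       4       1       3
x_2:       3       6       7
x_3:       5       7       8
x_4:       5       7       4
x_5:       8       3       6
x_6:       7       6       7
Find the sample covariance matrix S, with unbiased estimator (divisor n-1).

Step 1 — column means:
  mean(A) = (4 + 3 + 5 + 5 + 8 + 7) / 6 = 32/6 = 5.3333
  mean(B) = (1 + 6 + 7 + 7 + 3 + 6) / 6 = 30/6 = 5
  mean(C) = (3 + 7 + 8 + 4 + 6 + 7) / 6 = 35/6 = 5.8333

Step 2 — sample covariance S[i,j] = (1/(n-1)) · Σ_k (x_{k,i} - mean_i) · (x_{k,j} - mean_j), with n-1 = 5.
  S[A,A] = ((-1.3333)·(-1.3333) + (-2.3333)·(-2.3333) + (-0.3333)·(-0.3333) + (-0.3333)·(-0.3333) + (2.6667)·(2.6667) + (1.6667)·(1.6667)) / 5 = 17.3333/5 = 3.4667
  S[A,B] = ((-1.3333)·(-4) + (-2.3333)·(1) + (-0.3333)·(2) + (-0.3333)·(2) + (2.6667)·(-2) + (1.6667)·(1)) / 5 = -2/5 = -0.4
  S[A,C] = ((-1.3333)·(-2.8333) + (-2.3333)·(1.1667) + (-0.3333)·(2.1667) + (-0.3333)·(-1.8333) + (2.6667)·(0.1667) + (1.6667)·(1.1667)) / 5 = 3.3333/5 = 0.6667
  S[B,B] = ((-4)·(-4) + (1)·(1) + (2)·(2) + (2)·(2) + (-2)·(-2) + (1)·(1)) / 5 = 30/5 = 6
  S[B,C] = ((-4)·(-2.8333) + (1)·(1.1667) + (2)·(2.1667) + (2)·(-1.8333) + (-2)·(0.1667) + (1)·(1.1667)) / 5 = 14/5 = 2.8
  S[C,C] = ((-2.8333)·(-2.8333) + (1.1667)·(1.1667) + (2.1667)·(2.1667) + (-1.8333)·(-1.8333) + (0.1667)·(0.1667) + (1.1667)·(1.1667)) / 5 = 18.8333/5 = 3.7667

S is symmetric (S[j,i] = S[i,j]). Assembling:

S = [[3.4667, -0.4, 0.6667],
 [-0.4, 6, 2.8],
 [0.6667, 2.8, 3.7667]]
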